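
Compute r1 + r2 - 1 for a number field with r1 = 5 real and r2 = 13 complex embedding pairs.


By Dirichlet's unit theorem:
rank = r1 + r2 - 1
= 5 + 13 - 1
= 17

17


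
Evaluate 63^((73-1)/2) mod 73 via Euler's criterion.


p = 73 is prime and the exponent is (p-1)/2 = 36, so by Euler's criterion 63^36 = (63/73) = +1 or -1 mod 73.
Compute by square-and-multiply:
  36 = 32 + 4 (binary 100100)
  Repeated squaring mod 73: 63^1 = 63, 63^2 = 27, 63^4 = 72, 63^8 = 1, 63^16 = 1, 63^32 = 1
  63^36 = 63^32 * 63^4 = 1 * 72 mod 73
    1 * 72 = 72 = 72 mod 73
  63^36 = 72 mod 73
Result 72 = p - 1 = -1 mod 73: 63 is a quadratic non-residue mod 73. As a residue in [0, p-1] the value is 72.
63^36 mod 73 = 72

72


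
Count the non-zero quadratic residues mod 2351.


For prime p, the number of non-zero quadratic residues is (p-1)/2.
= (2351-1)/2
= 1175

1175


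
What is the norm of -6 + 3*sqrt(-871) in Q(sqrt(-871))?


N(a + b*sqrt(d)) = a^2 - d*b^2
= (-6)^2 - (-871)*(3)^2
= 36 + 7839
= 7875

7875


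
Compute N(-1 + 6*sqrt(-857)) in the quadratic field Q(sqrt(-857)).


N(a + b*sqrt(d)) = a^2 - d*b^2
= (-1)^2 - (-857)*(6)^2
= 1 + 30852
= 30853

30853


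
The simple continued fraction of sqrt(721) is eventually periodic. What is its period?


Run the CF algorithm for sqrt(721).
a_0 = floor(sqrt(721)) = 26; set m_0=0, q_0=1.
Recurrence: m' = q*a - m,  q' = (d - m'^2)/q,  a' = floor((a_0 + m')/q').
  step 1: m=26, q=45, a=1
  step 2: m=19, q=8, a=5
  step 3: m=21, q=35, a=1
  step 4: m=14, q=15, a=2
  step 5: m=16, q=31, a=1
  step 6: m=15, q=16, a=2
  step 7: m=17, q=27, a=1
  step 8: m=10, q=23, a=1
  step 9: m=13, q=24, a=1
  step 10: m=11, q=25, a=1
  step 11: m=14, q=21, a=1
  step 12: m=7, q=32, a=1
  step 13: m=25, q=3, a=17
  step 14: m=26, q=15, a=3
  step 15: m=19, q=24, a=1
  step 16: m=5, q=29, a=1
  step 17: m=24, q=5, a=10
  step 18: m=26, q=9, a=5
  step 19: m=19, q=40, a=1
  step 20: m=21, q=7, a=6
  step 21: m=21, q=40, a=1
  step 22: m=19, q=9, a=5
  step 23: m=26, q=5, a=10
  step 24: m=24, q=29, a=1
  step 25: m=5, q=24, a=1
  step 26: m=19, q=15, a=3
  step 27: m=26, q=3, a=17
  step 28: m=25, q=32, a=1
  step 29: m=7, q=21, a=1
  step 30: m=14, q=25, a=1
  step 31: m=11, q=24, a=1
  step 32: m=13, q=23, a=1
  step 33: m=10, q=27, a=1
  step 34: m=17, q=16, a=2
  step 35: m=15, q=31, a=1
  step 36: m=16, q=15, a=2
  step 37: m=14, q=35, a=1
  step 38: m=21, q=8, a=5
  step 39: m=19, q=45, a=1
  step 40: m=26, q=1, a=52
a_40 = 2*a_0 = 52, so the period closes here.
sqrt(721) = [26; 1, 5, 1, 2, 1, 2, 1, 1, 1, 1, 1, 1, 17, 3, 1, 1, 10, 5, 1, 6, 1, 5, 10, 1, 1, 3, 17, 1, 1, 1, 1, 1, 1, 2, 1, 2, 1, 5, 1, 52]
Period length = 40

40


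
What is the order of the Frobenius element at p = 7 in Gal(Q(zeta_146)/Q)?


The Frobenius at p in Gal(Q(zeta_n)/Q) = (Z/nZ)* is the class of p, so its order is ord_146(7), the smallest k >= 1 with 7^k = 1 mod 146.
n = 146 = 2 * 73, phi(146) = 72; the order divides phi(n).
Divisors of 72: 1, 2, 3, 4, 6, 8, 9, 12, 18, 24, 36, 72
Repeated squaring mod 146: 7^1 = 7, 7^2 = 49, 7^4 = 65, 7^8 = 137, 7^16 = 81, 7^32 = 137, 7^64 = 81
Test divisors in increasing order:
  k=1: 7^1 = 7 mod 146
  k=2: 7^2 = 49 mod 146
  k=3: 7^3 = 49 * 7 = 51 mod 146
  k=4: 7^4 = 65 mod 146
  k=6: 7^6 = 65 * 49 = 119 mod 146
  k=8: 7^8 = 137 mod 146
  k=9: 7^9 = 137 * 7 = 83 mod 146
  k=12: 7^12 = 137 * 65 = 145 mod 146
  k=18: 7^18 = 81 * 49 = 27 mod 146
  k=24: 7^24 = 81 * 137 = 1 mod 146  <- first divisor giving 1
Order = 24

24


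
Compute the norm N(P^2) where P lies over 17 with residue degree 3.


N(P^a) = p^(a*f)
= 17^(2*3)
= 17^6
= 24137569

24137569


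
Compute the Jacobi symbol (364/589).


Compute (364/589) via quadratic reciprocity:
  pull out 2: (2/589) = -1  (since 589 mod 8 = 5)
  pull out 2: (2/589) = -1  (since 589 mod 8 = 5)
  reciprocity: (91/589) -> +(589/91)
  reduce: (43/91)
  reciprocity: (43/91) -> -(91/43)
  reduce: (5/43)
  reciprocity: (5/43) -> +(43/5)
  reduce: (3/5)
  reciprocity: (3/5) -> +(5/3)
  reduce: (2/3)
  pull out 2: (2/3) = -1  (since 3 mod 8 = 3)
  (1/3) = 1
Product of signs = 1

1


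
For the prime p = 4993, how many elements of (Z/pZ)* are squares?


For prime p, the number of non-zero quadratic residues is (p-1)/2.
= (4993-1)/2
= 2496

2496


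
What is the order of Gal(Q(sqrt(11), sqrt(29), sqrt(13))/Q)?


The 3 square roots of distinct primes are multiplicatively independent over Q,
so [K:Q] = 2^3 and Gal(K/Q) is isomorphic to (Z/2Z)^3.
|Gal| = 2^3 = 8

8


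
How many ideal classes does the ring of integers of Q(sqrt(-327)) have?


K = Q(sqrt(-327)). d mod 4 = 1, so D = disc(K) = d = -327
h(K) equals the number of primitive reduced positive-definite forms (a, b, c) = a*x^2 + b*x*y + c*y^2 with b^2 - 4ac = D,
where reduced means |b| <= a <= c, with b >= 0 whenever |b| = a or a = c, and primitive means gcd(a, b, c) = 1.
Reduced forces 3a^2 <= |D| = 327, so 1 <= a <= 10; b must have the parity of D, and c = (b^2 - D)/(4a) must be an integer >= a.
Enumerate a = 1..10, b in [-a, a]:
  a=1: (1, 1, 82)  [1]
  a=2: (2, -1, 41), (2, 1, 41)  [2]
  a=3: (3, 3, 28)  [1]
  a=4: (4, -3, 21), (4, 3, 21)  [2]
  a=5: none
  a=6: (6, -3, 14), (6, 3, 14)  [2]
  a=7: (7, -3, 12), (7, 3, 12)  [2]
  a=8: (8, -5, 11), (8, 5, 11)  [2]
  a=9..10: none
Total reduced forms: 1 + 2 + 1 + 2 + 2 + 2 + 2 = 12
h = 12

12


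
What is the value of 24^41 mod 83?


p = 83 is prime and the exponent is (p-1)/2 = 41, so by Euler's criterion 24^41 = (24/83) = +1 or -1 mod 83.
Compute by square-and-multiply:
  41 = 32 + 8 + 1 (binary 101001)
  Repeated squaring mod 83: 24^1 = 24, 24^2 = 78, 24^4 = 25, 24^8 = 44, 24^16 = 27, 24^32 = 65
  24^41 = 24^32 * 24^8 * 24^1 = 65 * 44 * 24 mod 83
    65 * 44 = 2860 = 38 mod 83
    38 * 24 = 912 = 82 mod 83
  24^41 = 82 mod 83
Result 82 = p - 1 = -1 mod 83: 24 is a quadratic non-residue mod 83. As a residue in [0, p-1] the value is 82.
24^41 mod 83 = 82

82


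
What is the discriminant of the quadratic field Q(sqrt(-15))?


For K = Q(sqrt(d)) with d squarefree: disc(K) = d if d = 1 mod 4, and disc(K) = 4d if d = 2 or 3 mod 4.
Here d = -15, and d mod 4 = 1.
d = 1 mod 4 (O_K = Z[(1+sqrt(d))/2]), so disc(K) = d = -15

-15


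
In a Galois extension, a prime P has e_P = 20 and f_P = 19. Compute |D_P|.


|D_P| = e * f
= 20 * 19
= 380

380


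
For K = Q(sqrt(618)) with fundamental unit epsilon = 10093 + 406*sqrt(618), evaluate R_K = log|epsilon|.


epsilon = 10093 + 406*sqrt(618)
= 20186.0000
R = ln(20186.0000)
= 9.9127

9.9127


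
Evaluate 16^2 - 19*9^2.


x^2 - d*y^2
= 16^2 - 19*9^2
= 256 - 1539
= -1283

-1283


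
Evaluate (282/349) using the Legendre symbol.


p = 349 is prime, so compute (282/349) with the reciprocity algorithm (Jacobi-symbol steps: pull out 2s via (2/n), flip via reciprocity, reduce):
  pull out 2: (2/349) = -1  (since 349 mod 8 = 5)
  reciprocity: (141/349) -> +(349/141)
  reduce: (67/141)
  reciprocity: (67/141) -> +(141/67)
  reduce: (7/67)
  reciprocity: (7/67) -> -(67/7)
  reduce: (4/7)
  pull out 2: (2/7) = +1  (since 7 mod 8 = 7)
  pull out 2: (2/7) = +1  (since 7 mod 8 = 7)
  (1/7) = 1
Product of signs = 1
(282/349) = 1

1


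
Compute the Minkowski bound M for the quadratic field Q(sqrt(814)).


d = 814, d mod 4 = 2, so disc(K) = 4d = 3256; |disc(K)| = 3256
Real quadratic field, so n = 2, s = r2 = 0, r1 = 2
M = (n!/n^n) * (4/pi)^s * sqrt(|disc(K)|) = (2!/2^2) * (4/pi)^0 * sqrt(3256)
= 0.5 * 1.000000 * 57.061370
= 28.5307

28.5307


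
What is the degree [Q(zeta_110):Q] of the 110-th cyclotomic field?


The degree equals Euler's totient phi(110).
110 = 2 * 5 * 11
phi(110) = 40

40


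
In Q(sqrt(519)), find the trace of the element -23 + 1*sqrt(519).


Tr(a + b*sqrt(d)) = (a + b*sqrt(d)) + (a - b*sqrt(d)) = 2a
= 2 * (-23)
= -46

-46


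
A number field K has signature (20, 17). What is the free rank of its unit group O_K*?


By Dirichlet's unit theorem:
rank = r1 + r2 - 1
= 20 + 17 - 1
= 36

36


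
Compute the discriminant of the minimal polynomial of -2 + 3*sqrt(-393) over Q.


The element -2 + 3*sqrt(-393) has minimal polynomial:
x^2 + 4*x + 3541
Discriminant = (4)^2 - 4*(3541)
= 16 - 14164
= -14148

-14148


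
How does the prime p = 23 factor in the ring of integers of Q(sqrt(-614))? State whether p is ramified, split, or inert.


K = Q(sqrt(-614)). Since d mod 4 = 2, disc(K) = -2456.
Check p | disc: -2456 mod 23 = 5.
p does not divide disc. Compute Legendre symbol (d/p):
7^((23-1)/2) mod 23 = -1
(d/p) = -1, so p is inert: (p) stays prime with e=1, f=2, g=1.
Therefore p is inert.

inert


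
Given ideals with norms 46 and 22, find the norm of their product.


N(IJ) = N(I) * N(J)
= 46 * 22
= 1012

1012


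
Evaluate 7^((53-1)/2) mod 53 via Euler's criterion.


p = 53 is prime and the exponent is (p-1)/2 = 26, so by Euler's criterion 7^26 = (7/53) = +1 or -1 mod 53.
Compute by square-and-multiply:
  26 = 16 + 8 + 2 (binary 11010)
  Repeated squaring mod 53: 7^1 = 7, 7^2 = 49, 7^4 = 16, 7^8 = 44, 7^16 = 28
  7^26 = 7^16 * 7^8 * 7^2 = 28 * 44 * 49 mod 53
    28 * 44 = 1232 = 13 mod 53
    13 * 49 = 637 = 1 mod 53
  7^26 = 1 mod 53
Result 1: 7 is a quadratic residue mod 53.
7^26 mod 53 = 1

1


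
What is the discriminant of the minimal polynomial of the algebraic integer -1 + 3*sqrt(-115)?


The element -1 + 3*sqrt(-115) has minimal polynomial:
x^2 + 2*x + 1036
Discriminant = (2)^2 - 4*(1036)
= 4 - 4144
= -4140

-4140


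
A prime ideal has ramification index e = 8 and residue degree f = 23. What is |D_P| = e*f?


|D_P| = e * f
= 8 * 23
= 184

184


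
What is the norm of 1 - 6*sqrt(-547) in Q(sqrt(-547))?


N(a + b*sqrt(d)) = a^2 - d*b^2
= (1)^2 - (-547)*(-6)^2
= 1 + 19692
= 19693

19693


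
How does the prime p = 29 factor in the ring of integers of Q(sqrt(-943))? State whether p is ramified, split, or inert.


K = Q(sqrt(-943)). Since d mod 4 = 1, disc(K) = -943.
Check p | disc: -943 mod 29 = 14.
p does not divide disc. Compute Legendre symbol (d/p):
14^((29-1)/2) mod 29 = -1
(d/p) = -1, so p is inert: (p) stays prime with e=1, f=2, g=1.
Therefore p is inert.

inert


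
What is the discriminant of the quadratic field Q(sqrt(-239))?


For K = Q(sqrt(d)) with d squarefree: disc(K) = d if d = 1 mod 4, and disc(K) = 4d if d = 2 or 3 mod 4.
Here d = -239, and d mod 4 = 1.
d = 1 mod 4 (O_K = Z[(1+sqrt(d))/2]), so disc(K) = d = -239

-239


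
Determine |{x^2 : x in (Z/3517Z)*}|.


For prime p, the number of non-zero quadratic residues is (p-1)/2.
= (3517-1)/2
= 1758

1758


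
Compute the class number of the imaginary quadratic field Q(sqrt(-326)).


K = Q(sqrt(-326)). d mod 4 = 2, so D = disc(K) = 4d = -1304
h(K) equals the number of primitive reduced positive-definite forms (a, b, c) = a*x^2 + b*x*y + c*y^2 with b^2 - 4ac = D,
where reduced means |b| <= a <= c, with b >= 0 whenever |b| = a or a = c, and primitive means gcd(a, b, c) = 1.
Reduced forces 3a^2 <= |D| = 1304, so 1 <= a <= 20; b must have the parity of D, and c = (b^2 - D)/(4a) must be an integer >= a.
Enumerate a = 1..20, b in [-a, a]:
  a=1: (1, 0, 326)  [1]
  a=2: (2, 0, 163)  [1]
  a=3: (3, -2, 109), (3, 2, 109)  [2]
  a=4: none
  a=5: (5, -4, 66), (5, 4, 66)  [2]
  a=6: (6, -4, 55), (6, 4, 55)  [2]
  a=7..8: none
  a=9: (9, -8, 38), (9, 8, 38)  [2]
  a=10: (10, -4, 33), (10, 4, 33)  [2]
  a=11: (11, -4, 30), (11, 4, 30)  [2]
  a=12: none
  a=13: (13, -10, 27), (13, 10, 27)  [2]
  a=14: none
  a=15: (15, -14, 25), (15, -4, 22), (15, 4, 22), (15, 14, 25)  [4]
  a=16..17: none
  a=18: (18, -8, 19), (18, 8, 19)  [2]
  a=19..20: none
Total reduced forms: 1 + 1 + 2 + 2 + 2 + 2 + 2 + 2 + 2 + 4 + 2 = 22
h = 22

22


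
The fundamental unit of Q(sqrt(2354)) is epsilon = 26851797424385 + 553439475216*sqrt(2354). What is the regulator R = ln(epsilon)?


epsilon = 26851797424385 + 553439475216*sqrt(2354)
= 5.3704e+13
R = ln(5.3704e+13)
= 31.6145

31.6145


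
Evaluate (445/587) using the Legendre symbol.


p = 587 is prime, so compute (445/587) with the reciprocity algorithm (Jacobi-symbol steps: pull out 2s via (2/n), flip via reciprocity, reduce):
  reciprocity: (445/587) -> +(587/445)
  reduce: (142/445)
  pull out 2: (2/445) = -1  (since 445 mod 8 = 5)
  reciprocity: (71/445) -> +(445/71)
  reduce: (19/71)
  reciprocity: (19/71) -> -(71/19)
  reduce: (14/19)
  pull out 2: (2/19) = -1  (since 19 mod 8 = 3)
  reciprocity: (7/19) -> -(19/7)
  reduce: (5/7)
  reciprocity: (5/7) -> +(7/5)
  reduce: (2/5)
  pull out 2: (2/5) = -1  (since 5 mod 8 = 5)
  (1/5) = 1
Product of signs = -1
(445/587) = -1

-1


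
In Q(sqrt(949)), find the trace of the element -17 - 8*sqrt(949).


Tr(a + b*sqrt(d)) = (a + b*sqrt(d)) + (a - b*sqrt(d)) = 2a
= 2 * (-17)
= -34

-34


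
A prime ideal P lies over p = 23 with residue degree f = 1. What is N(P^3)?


N(P^a) = p^(a*f)
= 23^(3*1)
= 23^3
= 12167

12167


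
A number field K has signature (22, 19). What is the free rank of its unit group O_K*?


By Dirichlet's unit theorem:
rank = r1 + r2 - 1
= 22 + 19 - 1
= 40

40


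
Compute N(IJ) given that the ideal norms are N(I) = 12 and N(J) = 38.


N(IJ) = N(I) * N(J)
= 12 * 38
= 456

456


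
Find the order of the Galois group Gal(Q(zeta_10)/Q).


|Gal(Q(zeta_10)/Q)| = phi(10)
= 4

4


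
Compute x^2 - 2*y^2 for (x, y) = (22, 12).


x^2 - d*y^2
= 22^2 - 2*12^2
= 484 - 288
= 196

196


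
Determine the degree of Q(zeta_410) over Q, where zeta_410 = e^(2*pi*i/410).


The degree equals Euler's totient phi(410).
410 = 2 * 5 * 41
phi(410) = 160

160


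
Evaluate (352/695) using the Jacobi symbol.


Compute (352/695) via quadratic reciprocity:
  pull out 2: (2/695) = +1  (since 695 mod 8 = 7)
  pull out 2: (2/695) = +1  (since 695 mod 8 = 7)
  pull out 2: (2/695) = +1  (since 695 mod 8 = 7)
  pull out 2: (2/695) = +1  (since 695 mod 8 = 7)
  pull out 2: (2/695) = +1  (since 695 mod 8 = 7)
  reciprocity: (11/695) -> -(695/11)
  reduce: (2/11)
  pull out 2: (2/11) = -1  (since 11 mod 8 = 3)
  (1/11) = 1
Product of signs = 1

1


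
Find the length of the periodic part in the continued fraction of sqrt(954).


Run the CF algorithm for sqrt(954).
a_0 = floor(sqrt(954)) = 30; set m_0=0, q_0=1.
Recurrence: m' = q*a - m,  q' = (d - m'^2)/q,  a' = floor((a_0 + m')/q').
  step 1: m=30, q=54, a=1
  step 2: m=24, q=7, a=7
  step 3: m=25, q=47, a=1
  step 4: m=22, q=10, a=5
  step 5: m=28, q=17, a=3
  step 6: m=23, q=25, a=2
  step 7: m=27, q=9, a=6
  step 8: m=27, q=25, a=2
  step 9: m=23, q=17, a=3
  step 10: m=28, q=10, a=5
  step 11: m=22, q=47, a=1
  step 12: m=25, q=7, a=7
  step 13: m=24, q=54, a=1
  step 14: m=30, q=1, a=60
a_14 = 2*a_0 = 60, so the period closes here.
sqrt(954) = [30; 1, 7, 1, 5, 3, 2, 6, 2, 3, 5, 1, 7, 1, 60]
Period length = 14

14


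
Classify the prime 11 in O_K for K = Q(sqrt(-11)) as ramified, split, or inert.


K = Q(sqrt(-11)). Since d mod 4 = 1, disc(K) = -11.
Check p | disc: -11 mod 11 = 0.
p divides disc, so p ramifies: (p) = P^2 with e=2, f=1, g=1.
Therefore p is ramified.

ramified


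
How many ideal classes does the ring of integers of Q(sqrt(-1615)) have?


K = Q(sqrt(-1615)). d mod 4 = 1, so D = disc(K) = d = -1615
h(K) equals the number of primitive reduced positive-definite forms (a, b, c) = a*x^2 + b*x*y + c*y^2 with b^2 - 4ac = D,
where reduced means |b| <= a <= c, with b >= 0 whenever |b| = a or a = c, and primitive means gcd(a, b, c) = 1.
Reduced forces 3a^2 <= |D| = 1615, so 1 <= a <= 23; b must have the parity of D, and c = (b^2 - D)/(4a) must be an integer >= a.
Enumerate a = 1..23, b in [-a, a]:
  a=1: (1, 1, 404)  [1]
  a=2: (2, -1, 202), (2, 1, 202)  [2]
  a=3: none
  a=4: (4, -1, 101), (4, 1, 101)  [2]
  a=5: (5, 5, 82)  [1]
  a=6: none
  a=7: (7, -3, 58), (7, 3, 58)  [2]
  a=8: (8, -7, 52), (8, 7, 52)  [2]
  a=9: none
  a=10: (10, -5, 41), (10, 5, 41)  [2]
  a=11..12: none
  a=13: (13, -7, 32), (13, 7, 32)  [2]
  a=14: (14, -11, 31), (14, -3, 29), (14, 3, 29), (14, 11, 31)  [4]
  a=15: none
  a=16: (16, -7, 26), (16, 7, 26)  [2]
  a=17: (17, 17, 28)  [1]
  a=18: none
  a=19: (19, 19, 26)  [1]
  a=20: (20, -15, 23), (20, 15, 23)  [2]
  a=21..23: none
Total reduced forms: 1 + 2 + 2 + 1 + 2 + 2 + 2 + 2 + 4 + 2 + 1 + 1 + 2 = 24
h = 24

24


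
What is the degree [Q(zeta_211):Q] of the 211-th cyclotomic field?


The degree equals Euler's totient phi(211).
211 = 211
phi(211) = 210

210


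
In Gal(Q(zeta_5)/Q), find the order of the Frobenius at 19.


The Frobenius at p in Gal(Q(zeta_n)/Q) = (Z/nZ)* is the class of p, so its order is ord_5(19), the smallest k >= 1 with 19^k = 1 mod 5.
n = 5 = 5, phi(5) = 4; the order divides phi(n).
Divisors of 4: 1, 2, 4
Repeated squaring mod 5: 19^1 = 4, 19^2 = 1, 19^4 = 1
Test divisors in increasing order:
  k=1: 19^1 = 4 mod 5
  k=2: 19^2 = 1 mod 5  <- first divisor giving 1
Order = 2

2


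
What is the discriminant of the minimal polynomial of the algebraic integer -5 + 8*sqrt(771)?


The element -5 + 8*sqrt(771) has minimal polynomial:
x^2 + 10*x - 49319
Discriminant = (10)^2 - 4*(-49319)
= 100 + 197276
= 197376

197376


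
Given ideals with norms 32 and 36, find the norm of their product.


N(IJ) = N(I) * N(J)
= 32 * 36
= 1152

1152


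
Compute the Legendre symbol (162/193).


p = 193 is prime, so compute (162/193) with the reciprocity algorithm (Jacobi-symbol steps: pull out 2s via (2/n), flip via reciprocity, reduce):
  pull out 2: (2/193) = +1  (since 193 mod 8 = 1)
  reciprocity: (81/193) -> +(193/81)
  reduce: (31/81)
  reciprocity: (31/81) -> +(81/31)
  reduce: (19/31)
  reciprocity: (19/31) -> -(31/19)
  reduce: (12/19)
  pull out 2: (2/19) = -1  (since 19 mod 8 = 3)
  pull out 2: (2/19) = -1  (since 19 mod 8 = 3)
  reciprocity: (3/19) -> -(19/3)
  reduce: (1/3)
  (1/3) = 1
Product of signs = 1
(162/193) = 1

1


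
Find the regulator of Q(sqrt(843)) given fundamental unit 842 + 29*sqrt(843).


epsilon = 842 + 29*sqrt(843)
= 1683.9994
R = ln(1683.9994)
= 7.4289

7.4289


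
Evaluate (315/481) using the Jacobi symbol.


Compute (315/481) via quadratic reciprocity:
  reciprocity: (315/481) -> +(481/315)
  reduce: (166/315)
  pull out 2: (2/315) = -1  (since 315 mod 8 = 3)
  reciprocity: (83/315) -> -(315/83)
  reduce: (66/83)
  pull out 2: (2/83) = -1  (since 83 mod 8 = 3)
  reciprocity: (33/83) -> +(83/33)
  reduce: (17/33)
  reciprocity: (17/33) -> +(33/17)
  reduce: (16/17)
  pull out 2: (2/17) = +1  (since 17 mod 8 = 1)
  pull out 2: (2/17) = +1  (since 17 mod 8 = 1)
  pull out 2: (2/17) = +1  (since 17 mod 8 = 1)
  pull out 2: (2/17) = +1  (since 17 mod 8 = 1)
  (1/17) = 1
Product of signs = -1

-1


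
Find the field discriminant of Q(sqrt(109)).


For K = Q(sqrt(d)) with d squarefree: disc(K) = d if d = 1 mod 4, and disc(K) = 4d if d = 2 or 3 mod 4.
Here d = 109, and d mod 4 = 1.
d = 1 mod 4 (O_K = Z[(1+sqrt(d))/2]), so disc(K) = d = 109

109


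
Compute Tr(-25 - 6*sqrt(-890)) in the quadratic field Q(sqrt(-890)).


Tr(a + b*sqrt(d)) = (a + b*sqrt(d)) + (a - b*sqrt(d)) = 2a
= 2 * (-25)
= -50

-50


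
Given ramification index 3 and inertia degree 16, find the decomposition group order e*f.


|D_P| = e * f
= 3 * 16
= 48

48


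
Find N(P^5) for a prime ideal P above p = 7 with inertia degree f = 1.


N(P^a) = p^(a*f)
= 7^(5*1)
= 7^5
= 16807

16807


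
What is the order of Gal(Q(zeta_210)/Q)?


|Gal(Q(zeta_210)/Q)| = phi(210)
= 48

48


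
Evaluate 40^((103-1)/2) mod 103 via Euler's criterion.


p = 103 is prime and the exponent is (p-1)/2 = 51, so by Euler's criterion 40^51 = (40/103) = +1 or -1 mod 103.
Compute by square-and-multiply:
  51 = 32 + 16 + 2 + 1 (binary 110011)
  Repeated squaring mod 103: 40^1 = 40, 40^2 = 55, 40^4 = 38, 40^8 = 2, 40^16 = 4, 40^32 = 16
  40^51 = 40^32 * 40^16 * 40^2 * 40^1 = 16 * 4 * 55 * 40 mod 103
    16 * 4 = 64 = 64 mod 103
    64 * 55 = 3520 = 18 mod 103
    18 * 40 = 720 = 102 mod 103
  40^51 = 102 mod 103
Result 102 = p - 1 = -1 mod 103: 40 is a quadratic non-residue mod 103. As a residue in [0, p-1] the value is 102.
40^51 mod 103 = 102

102


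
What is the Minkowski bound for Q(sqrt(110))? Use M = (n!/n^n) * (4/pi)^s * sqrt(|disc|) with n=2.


d = 110, d mod 4 = 2, so disc(K) = 4d = 440; |disc(K)| = 440
Real quadratic field, so n = 2, s = r2 = 0, r1 = 2
M = (n!/n^n) * (4/pi)^s * sqrt(|disc(K)|) = (2!/2^2) * (4/pi)^0 * sqrt(440)
= 0.5 * 1.000000 * 20.976177
= 10.4881

10.4881


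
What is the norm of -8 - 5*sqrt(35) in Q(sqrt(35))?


N(a + b*sqrt(d)) = a^2 - d*b^2
= (-8)^2 - (35)*(-5)^2
= 64 - 875
= -811

-811


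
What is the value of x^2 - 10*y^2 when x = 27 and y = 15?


x^2 - d*y^2
= 27^2 - 10*15^2
= 729 - 2250
= -1521

-1521


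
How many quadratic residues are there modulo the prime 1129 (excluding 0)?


For prime p, the number of non-zero quadratic residues is (p-1)/2.
= (1129-1)/2
= 564

564


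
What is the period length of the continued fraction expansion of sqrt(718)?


Run the CF algorithm for sqrt(718).
a_0 = floor(sqrt(718)) = 26; set m_0=0, q_0=1.
Recurrence: m' = q*a - m,  q' = (d - m'^2)/q,  a' = floor((a_0 + m')/q').
  step 1: m=26, q=42, a=1
  step 2: m=16, q=11, a=3
  step 3: m=17, q=39, a=1
  step 4: m=22, q=6, a=8
  step 5: m=26, q=7, a=7
  step 6: m=23, q=27, a=1
  step 7: m=4, q=26, a=1
  step 8: m=22, q=9, a=5
  step 9: m=23, q=21, a=2
  step 10: m=19, q=17, a=2
  step 11: m=15, q=29, a=1
  step 12: m=14, q=18, a=2
  step 13: m=22, q=13, a=3
  step 14: m=17, q=33, a=1
  step 15: m=16, q=14, a=3
  step 16: m=26, q=3, a=17
  step 17: m=25, q=31, a=1
  step 18: m=6, q=22, a=1
  step 19: m=16, q=21, a=2
  step 20: m=26, q=2, a=26
  step 21: m=26, q=21, a=2
  step 22: m=16, q=22, a=1
  step 23: m=6, q=31, a=1
  step 24: m=25, q=3, a=17
  step 25: m=26, q=14, a=3
  step 26: m=16, q=33, a=1
  step 27: m=17, q=13, a=3
  step 28: m=22, q=18, a=2
  step 29: m=14, q=29, a=1
  step 30: m=15, q=17, a=2
  step 31: m=19, q=21, a=2
  step 32: m=23, q=9, a=5
  step 33: m=22, q=26, a=1
  step 34: m=4, q=27, a=1
  step 35: m=23, q=7, a=7
  step 36: m=26, q=6, a=8
  step 37: m=22, q=39, a=1
  step 38: m=17, q=11, a=3
  step 39: m=16, q=42, a=1
  step 40: m=26, q=1, a=52
a_40 = 2*a_0 = 52, so the period closes here.
sqrt(718) = [26; 1, 3, 1, 8, 7, 1, 1, 5, 2, 2, 1, 2, 3, 1, 3, 17, 1, 1, 2, 26, 2, 1, 1, 17, 3, 1, 3, 2, 1, 2, 2, 5, 1, 1, 7, 8, 1, 3, 1, 52]
Period length = 40

40


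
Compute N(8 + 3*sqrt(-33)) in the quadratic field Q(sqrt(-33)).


N(a + b*sqrt(d)) = a^2 - d*b^2
= (8)^2 - (-33)*(3)^2
= 64 + 297
= 361

361


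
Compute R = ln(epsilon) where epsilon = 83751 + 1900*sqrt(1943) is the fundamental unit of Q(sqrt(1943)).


epsilon = 83751 + 1900*sqrt(1943)
= 167502.0000
R = ln(167502.0000)
= 12.0288

12.0288


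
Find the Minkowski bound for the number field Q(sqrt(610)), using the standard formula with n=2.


d = 610, d mod 4 = 2, so disc(K) = 4d = 2440; |disc(K)| = 2440
Real quadratic field, so n = 2, s = r2 = 0, r1 = 2
M = (n!/n^n) * (4/pi)^s * sqrt(|disc(K)|) = (2!/2^2) * (4/pi)^0 * sqrt(2440)
= 0.5 * 1.000000 * 49.396356
= 24.6982

24.6982


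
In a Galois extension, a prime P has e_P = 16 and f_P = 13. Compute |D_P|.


|D_P| = e * f
= 16 * 13
= 208

208


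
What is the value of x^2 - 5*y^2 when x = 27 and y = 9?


x^2 - d*y^2
= 27^2 - 5*9^2
= 729 - 405
= 324

324


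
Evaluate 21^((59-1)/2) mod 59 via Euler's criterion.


p = 59 is prime and the exponent is (p-1)/2 = 29, so by Euler's criterion 21^29 = (21/59) = +1 or -1 mod 59.
Compute by square-and-multiply:
  29 = 16 + 8 + 4 + 1 (binary 11101)
  Repeated squaring mod 59: 21^1 = 21, 21^2 = 28, 21^4 = 17, 21^8 = 53, 21^16 = 36
  21^29 = 21^16 * 21^8 * 21^4 * 21^1 = 36 * 53 * 17 * 21 mod 59
    36 * 53 = 1908 = 20 mod 59
    20 * 17 = 340 = 45 mod 59
    45 * 21 = 945 = 1 mod 59
  21^29 = 1 mod 59
Result 1: 21 is a quadratic residue mod 59.
21^29 mod 59 = 1

1


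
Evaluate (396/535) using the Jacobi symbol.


Compute (396/535) via quadratic reciprocity:
  pull out 2: (2/535) = +1  (since 535 mod 8 = 7)
  pull out 2: (2/535) = +1  (since 535 mod 8 = 7)
  reciprocity: (99/535) -> -(535/99)
  reduce: (40/99)
  pull out 2: (2/99) = -1  (since 99 mod 8 = 3)
  pull out 2: (2/99) = -1  (since 99 mod 8 = 3)
  pull out 2: (2/99) = -1  (since 99 mod 8 = 3)
  reciprocity: (5/99) -> +(99/5)
  reduce: (4/5)
  pull out 2: (2/5) = -1  (since 5 mod 8 = 5)
  pull out 2: (2/5) = -1  (since 5 mod 8 = 5)
  (1/5) = 1
Product of signs = 1

1


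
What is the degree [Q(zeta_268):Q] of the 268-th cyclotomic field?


The degree equals Euler's totient phi(268).
268 = 2^2 * 67
phi(268) = 132

132


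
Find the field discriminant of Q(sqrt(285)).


For K = Q(sqrt(d)) with d squarefree: disc(K) = d if d = 1 mod 4, and disc(K) = 4d if d = 2 or 3 mod 4.
Here d = 285, and d mod 4 = 1.
d = 1 mod 4 (O_K = Z[(1+sqrt(d))/2]), so disc(K) = d = 285

285


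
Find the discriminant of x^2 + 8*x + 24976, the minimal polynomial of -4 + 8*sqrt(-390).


The element -4 + 8*sqrt(-390) has minimal polynomial:
x^2 + 8*x + 24976
Discriminant = (8)^2 - 4*(24976)
= 64 - 99904
= -99840

-99840


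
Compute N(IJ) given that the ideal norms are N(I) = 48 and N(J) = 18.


N(IJ) = N(I) * N(J)
= 48 * 18
= 864

864


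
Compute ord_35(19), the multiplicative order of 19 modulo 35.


We want ord_35(19), the smallest k >= 1 with 19^k = 1 mod 35.
n = 35 = 5 * 7, phi(35) = 24; the order divides phi(n).
Divisors of 24: 1, 2, 3, 4, 6, 8, 12, 24
Repeated squaring mod 35: 19^1 = 19, 19^2 = 11, 19^4 = 16, 19^8 = 11, 19^16 = 16
Test divisors in increasing order:
  k=1: 19^1 = 19 mod 35
  k=2: 19^2 = 11 mod 35
  k=3: 19^3 = 11 * 19 = 34 mod 35
  k=4: 19^4 = 16 mod 35
  k=6: 19^6 = 16 * 11 = 1 mod 35  <- first divisor giving 1
Order = 6

6


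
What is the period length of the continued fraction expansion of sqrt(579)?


Run the CF algorithm for sqrt(579).
a_0 = floor(sqrt(579)) = 24; set m_0=0, q_0=1.
Recurrence: m' = q*a - m,  q' = (d - m'^2)/q,  a' = floor((a_0 + m')/q').
  step 1: m=24, q=3, a=16
  step 2: m=24, q=1, a=48
a_2 = 2*a_0 = 48, so the period closes here.
sqrt(579) = [24; 16, 48]
Period length = 2

2


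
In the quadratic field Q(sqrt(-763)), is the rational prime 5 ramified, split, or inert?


K = Q(sqrt(-763)). Since d mod 4 = 1, disc(K) = -763.
Check p | disc: -763 mod 5 = 2.
p does not divide disc. Compute Legendre symbol (d/p):
2^((5-1)/2) mod 5 = -1
(d/p) = -1, so p is inert: (p) stays prime with e=1, f=2, g=1.
Therefore p is inert.

inert


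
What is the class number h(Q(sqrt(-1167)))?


K = Q(sqrt(-1167)). d mod 4 = 1, so D = disc(K) = d = -1167
h(K) equals the number of primitive reduced positive-definite forms (a, b, c) = a*x^2 + b*x*y + c*y^2 with b^2 - 4ac = D,
where reduced means |b| <= a <= c, with b >= 0 whenever |b| = a or a = c, and primitive means gcd(a, b, c) = 1.
Reduced forces 3a^2 <= |D| = 1167, so 1 <= a <= 19; b must have the parity of D, and c = (b^2 - D)/(4a) must be an integer >= a.
Enumerate a = 1..19, b in [-a, a]:
  a=1: (1, 1, 292)  [1]
  a=2: (2, -1, 146), (2, 1, 146)  [2]
  a=3: (3, 3, 98)  [1]
  a=4: (4, -1, 73), (4, 1, 73)  [2]
  a=5: none
  a=6: (6, -3, 49), (6, 3, 49)  [2]
  a=7: (7, -3, 42), (7, 3, 42)  [2]
  a=8: (8, -7, 38), (8, 7, 38)  [2]
  a=9..11: none
  a=12: (12, -9, 26), (12, 9, 26)  [2]
  a=13: (13, -9, 24), (13, 9, 24)  [2]
  a=14: (14, -11, 23), (14, -3, 21), (14, 3, 21), (14, 11, 23)  [4]
  a=15: none
  a=16: (16, -7, 19), (16, 7, 19)  [2]
  a=17..19: none
Total reduced forms: 1 + 2 + 1 + 2 + 2 + 2 + 2 + 2 + 2 + 4 + 2 = 22
h = 22

22


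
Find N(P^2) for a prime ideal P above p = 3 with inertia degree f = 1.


N(P^a) = p^(a*f)
= 3^(2*1)
= 3^2
= 9

9


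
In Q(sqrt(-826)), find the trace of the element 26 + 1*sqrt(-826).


Tr(a + b*sqrt(d)) = (a + b*sqrt(d)) + (a - b*sqrt(d)) = 2a
= 2 * (26)
= 52

52


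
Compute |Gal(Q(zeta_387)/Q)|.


|Gal(Q(zeta_387)/Q)| = phi(387)
= 252

252


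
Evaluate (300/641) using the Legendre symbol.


p = 641 is prime, so compute (300/641) with the reciprocity algorithm (Jacobi-symbol steps: pull out 2s via (2/n), flip via reciprocity, reduce):
  pull out 2: (2/641) = +1  (since 641 mod 8 = 1)
  pull out 2: (2/641) = +1  (since 641 mod 8 = 1)
  reciprocity: (75/641) -> +(641/75)
  reduce: (41/75)
  reciprocity: (41/75) -> +(75/41)
  reduce: (34/41)
  pull out 2: (2/41) = +1  (since 41 mod 8 = 1)
  reciprocity: (17/41) -> +(41/17)
  reduce: (7/17)
  reciprocity: (7/17) -> +(17/7)
  reduce: (3/7)
  reciprocity: (3/7) -> -(7/3)
  reduce: (1/3)
  (1/3) = 1
Product of signs = -1
(300/641) = -1

-1


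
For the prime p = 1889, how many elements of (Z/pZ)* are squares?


For prime p, the number of non-zero quadratic residues is (p-1)/2.
= (1889-1)/2
= 944

944


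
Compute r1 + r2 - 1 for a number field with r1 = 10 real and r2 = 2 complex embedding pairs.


By Dirichlet's unit theorem:
rank = r1 + r2 - 1
= 10 + 2 - 1
= 11

11


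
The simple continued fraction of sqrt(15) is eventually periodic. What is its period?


Run the CF algorithm for sqrt(15).
a_0 = floor(sqrt(15)) = 3; set m_0=0, q_0=1.
Recurrence: m' = q*a - m,  q' = (d - m'^2)/q,  a' = floor((a_0 + m')/q').
  step 1: m=3, q=6, a=1
  step 2: m=3, q=1, a=6
a_2 = 2*a_0 = 6, so the period closes here.
sqrt(15) = [3; 1, 6]
Period length = 2

2


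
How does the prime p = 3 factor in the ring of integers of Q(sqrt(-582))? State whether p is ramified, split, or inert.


K = Q(sqrt(-582)). Since d mod 4 = 2, disc(K) = -2328.
Check p | disc: -2328 mod 3 = 0.
p divides disc, so p ramifies: (p) = P^2 with e=2, f=1, g=1.
Therefore p is ramified.

ramified


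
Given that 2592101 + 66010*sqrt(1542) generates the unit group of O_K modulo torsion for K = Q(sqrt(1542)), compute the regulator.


epsilon = 2592101 + 66010*sqrt(1542)
= 5.1842e+06
R = ln(5.1842e+06)
= 15.4611

15.4611


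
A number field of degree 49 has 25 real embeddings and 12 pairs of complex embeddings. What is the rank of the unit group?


By Dirichlet's unit theorem:
rank = r1 + r2 - 1
= 25 + 12 - 1
= 36

36


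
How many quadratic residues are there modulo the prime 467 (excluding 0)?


For prime p, the number of non-zero quadratic residues is (p-1)/2.
= (467-1)/2
= 233

233


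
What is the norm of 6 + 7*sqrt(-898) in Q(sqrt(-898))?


N(a + b*sqrt(d)) = a^2 - d*b^2
= (6)^2 - (-898)*(7)^2
= 36 + 44002
= 44038

44038


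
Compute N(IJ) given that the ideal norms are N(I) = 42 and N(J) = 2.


N(IJ) = N(I) * N(J)
= 42 * 2
= 84

84


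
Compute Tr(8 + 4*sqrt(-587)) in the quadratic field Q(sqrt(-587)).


Tr(a + b*sqrt(d)) = (a + b*sqrt(d)) + (a - b*sqrt(d)) = 2a
= 2 * (8)
= 16

16


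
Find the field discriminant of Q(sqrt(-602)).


For K = Q(sqrt(d)) with d squarefree: disc(K) = d if d = 1 mod 4, and disc(K) = 4d if d = 2 or 3 mod 4.
Here d = -602, and d mod 4 = 2.
d = 2 mod 4, not 1 (O_K = Z[sqrt(d)]), so disc(K) = 4d = 4 * (-602) = -2408

-2408


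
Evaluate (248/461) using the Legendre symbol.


p = 461 is prime, so compute (248/461) with the reciprocity algorithm (Jacobi-symbol steps: pull out 2s via (2/n), flip via reciprocity, reduce):
  pull out 2: (2/461) = -1  (since 461 mod 8 = 5)
  pull out 2: (2/461) = -1  (since 461 mod 8 = 5)
  pull out 2: (2/461) = -1  (since 461 mod 8 = 5)
  reciprocity: (31/461) -> +(461/31)
  reduce: (27/31)
  reciprocity: (27/31) -> -(31/27)
  reduce: (4/27)
  pull out 2: (2/27) = -1  (since 27 mod 8 = 3)
  pull out 2: (2/27) = -1  (since 27 mod 8 = 3)
  (1/27) = 1
Product of signs = 1
(248/461) = 1

1


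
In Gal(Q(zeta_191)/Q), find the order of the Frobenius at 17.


The Frobenius at p in Gal(Q(zeta_n)/Q) = (Z/nZ)* is the class of p, so its order is ord_191(17), the smallest k >= 1 with 17^k = 1 mod 191.
n = 191 = 191, phi(191) = 190; the order divides phi(n).
Divisors of 190: 1, 2, 5, 10, 19, 38, 95, 190
Repeated squaring mod 191: 17^1 = 17, 17^2 = 98, 17^4 = 54, 17^8 = 51, 17^16 = 118, 17^32 = 172, 17^64 = 170, 17^128 = 59
Test divisors in increasing order:
  k=1: 17^1 = 17 mod 191
  k=2: 17^2 = 98 mod 191
  k=5: 17^5 = 54 * 17 = 154 mod 191
  k=10: 17^10 = 51 * 98 = 32 mod 191
  k=19: 17^19 = 118 * 98 * 17 = 49 mod 191
  k=38: 17^38 = 172 * 54 * 98 = 109 mod 191
  k=95: 17^95 = 170 * 118 * 51 * 54 * 98 * 17 = 1 mod 191  <- first divisor giving 1
Order = 95

95


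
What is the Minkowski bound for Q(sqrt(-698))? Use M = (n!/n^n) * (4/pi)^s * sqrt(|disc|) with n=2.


d = -698, d mod 4 = 2, so disc(K) = 4d = -2792; |disc(K)| = 2792
Imaginary quadratic field, so n = 2, s = r2 = 1, r1 = 0
M = (n!/n^n) * (4/pi)^s * sqrt(|disc(K)|) = (2!/2^2) * (4/pi)^1 * sqrt(2792)
= 0.5 * 1.273240 * 52.839379
= 33.6386

33.6386


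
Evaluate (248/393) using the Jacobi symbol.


Compute (248/393) via quadratic reciprocity:
  pull out 2: (2/393) = +1  (since 393 mod 8 = 1)
  pull out 2: (2/393) = +1  (since 393 mod 8 = 1)
  pull out 2: (2/393) = +1  (since 393 mod 8 = 1)
  reciprocity: (31/393) -> +(393/31)
  reduce: (21/31)
  reciprocity: (21/31) -> +(31/21)
  reduce: (10/21)
  pull out 2: (2/21) = -1  (since 21 mod 8 = 5)
  reciprocity: (5/21) -> +(21/5)
  reduce: (1/5)
  (1/5) = 1
Product of signs = -1

-1


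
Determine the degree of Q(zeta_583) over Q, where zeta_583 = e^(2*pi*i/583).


The degree equals Euler's totient phi(583).
583 = 11 * 53
phi(583) = 520

520


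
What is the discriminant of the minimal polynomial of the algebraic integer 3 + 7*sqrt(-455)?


The element 3 + 7*sqrt(-455) has minimal polynomial:
x^2 - 6*x + 22304
Discriminant = (-6)^2 - 4*(22304)
= 36 - 89216
= -89180

-89180


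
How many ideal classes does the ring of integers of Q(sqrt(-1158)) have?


K = Q(sqrt(-1158)). d mod 4 = 2, so D = disc(K) = 4d = -4632
h(K) equals the number of primitive reduced positive-definite forms (a, b, c) = a*x^2 + b*x*y + c*y^2 with b^2 - 4ac = D,
where reduced means |b| <= a <= c, with b >= 0 whenever |b| = a or a = c, and primitive means gcd(a, b, c) = 1.
Reduced forces 3a^2 <= |D| = 4632, so 1 <= a <= 39; b must have the parity of D, and c = (b^2 - D)/(4a) must be an integer >= a.
Enumerate a = 1..39, b in [-a, a]:
  a=1: (1, 0, 1158)  [1]
  a=2: (2, 0, 579)  [1]
  a=3: (3, 0, 386)  [1]
  a=4..5: none
  a=6: (6, 0, 193)  [1]
  a=7: (7, -4, 166), (7, 4, 166)  [2]
  a=8..12: none
  a=13: (13, -10, 91), (13, 10, 91)  [2]
  a=14: (14, -4, 83), (14, 4, 83)  [2]
  a=15..16: none
  a=17: (17, -14, 71), (17, 14, 71)  [2]
  a=18: none
  a=19: (19, -2, 61), (19, 2, 61)  [2]
  a=20: none
  a=21: (21, -18, 59), (21, 18, 59)  [2]
  a=22..25: none
  a=26: (26, -16, 47), (26, 16, 47)  [2]
  a=27..30: none
  a=31: (31, -24, 42), (31, 24, 42)  [2]
  a=32..33: none
  a=34: (34, -20, 37), (34, 20, 37)  [2]
  a=35..37: none
  a=38: (38, -36, 39), (38, 36, 39)  [2]
  a=39: none
Total reduced forms: 1 + 1 + 1 + 1 + 2 + 2 + 2 + 2 + 2 + 2 + 2 + 2 + 2 + 2 = 24
h = 24

24


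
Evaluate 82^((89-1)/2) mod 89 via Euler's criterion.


p = 89 is prime and the exponent is (p-1)/2 = 44, so by Euler's criterion 82^44 = (82/89) = +1 or -1 mod 89.
Compute by square-and-multiply:
  44 = 32 + 8 + 4 (binary 101100)
  Repeated squaring mod 89: 82^1 = 82, 82^2 = 49, 82^4 = 87, 82^8 = 4, 82^16 = 16, 82^32 = 78
  82^44 = 82^32 * 82^8 * 82^4 = 78 * 4 * 87 mod 89
    78 * 4 = 312 = 45 mod 89
    45 * 87 = 3915 = 88 mod 89
  82^44 = 88 mod 89
Result 88 = p - 1 = -1 mod 89: 82 is a quadratic non-residue mod 89. As a residue in [0, p-1] the value is 88.
82^44 mod 89 = 88

88


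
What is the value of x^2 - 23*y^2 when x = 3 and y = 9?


x^2 - d*y^2
= 3^2 - 23*9^2
= 9 - 1863
= -1854

-1854


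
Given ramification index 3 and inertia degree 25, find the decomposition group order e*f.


|D_P| = e * f
= 3 * 25
= 75

75


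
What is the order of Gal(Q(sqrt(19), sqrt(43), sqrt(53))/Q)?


The 3 square roots of distinct primes are multiplicatively independent over Q,
so [K:Q] = 2^3 and Gal(K/Q) is isomorphic to (Z/2Z)^3.
|Gal| = 2^3 = 8

8


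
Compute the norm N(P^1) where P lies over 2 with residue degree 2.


N(P^a) = p^(a*f)
= 2^(1*2)
= 2^2
= 4

4


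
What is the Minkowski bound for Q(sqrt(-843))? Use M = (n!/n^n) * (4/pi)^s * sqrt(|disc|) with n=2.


d = -843, d mod 4 = 1, so disc(K) = d = -843; |disc(K)| = 843
Imaginary quadratic field, so n = 2, s = r2 = 1, r1 = 0
M = (n!/n^n) * (4/pi)^s * sqrt(|disc(K)|) = (2!/2^2) * (4/pi)^1 * sqrt(843)
= 0.5 * 1.273240 * 29.034462
= 18.4839

18.4839


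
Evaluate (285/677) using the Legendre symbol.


p = 677 is prime, so compute (285/677) with the reciprocity algorithm (Jacobi-symbol steps: pull out 2s via (2/n), flip via reciprocity, reduce):
  reciprocity: (285/677) -> +(677/285)
  reduce: (107/285)
  reciprocity: (107/285) -> +(285/107)
  reduce: (71/107)
  reciprocity: (71/107) -> -(107/71)
  reduce: (36/71)
  pull out 2: (2/71) = +1  (since 71 mod 8 = 7)
  pull out 2: (2/71) = +1  (since 71 mod 8 = 7)
  reciprocity: (9/71) -> +(71/9)
  reduce: (8/9)
  pull out 2: (2/9) = +1  (since 9 mod 8 = 1)
  pull out 2: (2/9) = +1  (since 9 mod 8 = 1)
  pull out 2: (2/9) = +1  (since 9 mod 8 = 1)
  (1/9) = 1
Product of signs = -1
(285/677) = -1

-1


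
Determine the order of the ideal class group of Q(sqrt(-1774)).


K = Q(sqrt(-1774)). d mod 4 = 2, so D = disc(K) = 4d = -7096
h(K) equals the number of primitive reduced positive-definite forms (a, b, c) = a*x^2 + b*x*y + c*y^2 with b^2 - 4ac = D,
where reduced means |b| <= a <= c, with b >= 0 whenever |b| = a or a = c, and primitive means gcd(a, b, c) = 1.
Reduced forces 3a^2 <= |D| = 7096, so 1 <= a <= 48; b must have the parity of D, and c = (b^2 - D)/(4a) must be an integer >= a.
Enumerate a = 1..48, b in [-a, a]:
  a=1: (1, 0, 1774)  [1]
  a=2: (2, 0, 887)  [1]
  a=3..4: none
  a=5: (5, -2, 355), (5, 2, 355)  [2]
  a=6: none
  a=7: (7, -4, 254), (7, 4, 254)  [2]
  a=8..9: none
  a=10: (10, -8, 179), (10, 8, 179)  [2]
  a=11..13: none
  a=14: (14, -4, 127), (14, 4, 127)  [2]
  a=15..24: none
  a=25: (25, -2, 71), (25, 2, 71)  [2]
  a=26..28: none
  a=29: (29, -26, 67), (29, 26, 67)  [2]
  a=30..34: none
  a=35: (35, -32, 58), (35, -18, 53), (35, 18, 53), (35, 32, 58)  [4]
  a=36..46: none
  a=47: (47, -46, 49), (47, 46, 49)  [2]
  a=48: none
Total reduced forms: 1 + 1 + 2 + 2 + 2 + 2 + 2 + 2 + 4 + 2 = 20
h = 20

20


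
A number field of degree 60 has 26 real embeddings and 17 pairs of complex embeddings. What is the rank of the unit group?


By Dirichlet's unit theorem:
rank = r1 + r2 - 1
= 26 + 17 - 1
= 42

42


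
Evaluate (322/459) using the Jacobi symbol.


Compute (322/459) via quadratic reciprocity:
  pull out 2: (2/459) = -1  (since 459 mod 8 = 3)
  reciprocity: (161/459) -> +(459/161)
  reduce: (137/161)
  reciprocity: (137/161) -> +(161/137)
  reduce: (24/137)
  pull out 2: (2/137) = +1  (since 137 mod 8 = 1)
  pull out 2: (2/137) = +1  (since 137 mod 8 = 1)
  pull out 2: (2/137) = +1  (since 137 mod 8 = 1)
  reciprocity: (3/137) -> +(137/3)
  reduce: (2/3)
  pull out 2: (2/3) = -1  (since 3 mod 8 = 3)
  (1/3) = 1
Product of signs = 1

1


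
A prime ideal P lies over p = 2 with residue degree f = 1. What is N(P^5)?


N(P^a) = p^(a*f)
= 2^(5*1)
= 2^5
= 32

32


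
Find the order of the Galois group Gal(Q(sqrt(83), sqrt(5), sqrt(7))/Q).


The 3 square roots of distinct primes are multiplicatively independent over Q,
so [K:Q] = 2^3 and Gal(K/Q) is isomorphic to (Z/2Z)^3.
|Gal| = 2^3 = 8

8


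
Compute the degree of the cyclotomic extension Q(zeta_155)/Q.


The degree equals Euler's totient phi(155).
155 = 5 * 31
phi(155) = 120

120


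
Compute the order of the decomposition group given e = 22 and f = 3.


|D_P| = e * f
= 22 * 3
= 66

66


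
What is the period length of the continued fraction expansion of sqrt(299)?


Run the CF algorithm for sqrt(299).
a_0 = floor(sqrt(299)) = 17; set m_0=0, q_0=1.
Recurrence: m' = q*a - m,  q' = (d - m'^2)/q,  a' = floor((a_0 + m')/q').
  step 1: m=17, q=10, a=3
  step 2: m=13, q=13, a=2
  step 3: m=13, q=10, a=3
  step 4: m=17, q=1, a=34
a_4 = 2*a_0 = 34, so the period closes here.
sqrt(299) = [17; 3, 2, 3, 34]
Period length = 4

4
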